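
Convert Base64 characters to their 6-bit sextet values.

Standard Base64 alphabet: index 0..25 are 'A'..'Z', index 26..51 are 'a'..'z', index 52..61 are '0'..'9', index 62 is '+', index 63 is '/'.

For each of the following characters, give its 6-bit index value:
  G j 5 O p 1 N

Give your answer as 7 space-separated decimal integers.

'G': A..Z range, ord('G') − ord('A') = 6
'j': a..z range, 26 + ord('j') − ord('a') = 35
'5': 0..9 range, 52 + ord('5') − ord('0') = 57
'O': A..Z range, ord('O') − ord('A') = 14
'p': a..z range, 26 + ord('p') − ord('a') = 41
'1': 0..9 range, 52 + ord('1') − ord('0') = 53
'N': A..Z range, ord('N') − ord('A') = 13

Answer: 6 35 57 14 41 53 13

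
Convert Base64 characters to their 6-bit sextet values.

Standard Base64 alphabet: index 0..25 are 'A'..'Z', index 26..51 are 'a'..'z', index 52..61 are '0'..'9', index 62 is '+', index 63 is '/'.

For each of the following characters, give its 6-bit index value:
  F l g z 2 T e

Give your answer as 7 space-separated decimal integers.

'F': A..Z range, ord('F') − ord('A') = 5
'l': a..z range, 26 + ord('l') − ord('a') = 37
'g': a..z range, 26 + ord('g') − ord('a') = 32
'z': a..z range, 26 + ord('z') − ord('a') = 51
'2': 0..9 range, 52 + ord('2') − ord('0') = 54
'T': A..Z range, ord('T') − ord('A') = 19
'e': a..z range, 26 + ord('e') − ord('a') = 30

Answer: 5 37 32 51 54 19 30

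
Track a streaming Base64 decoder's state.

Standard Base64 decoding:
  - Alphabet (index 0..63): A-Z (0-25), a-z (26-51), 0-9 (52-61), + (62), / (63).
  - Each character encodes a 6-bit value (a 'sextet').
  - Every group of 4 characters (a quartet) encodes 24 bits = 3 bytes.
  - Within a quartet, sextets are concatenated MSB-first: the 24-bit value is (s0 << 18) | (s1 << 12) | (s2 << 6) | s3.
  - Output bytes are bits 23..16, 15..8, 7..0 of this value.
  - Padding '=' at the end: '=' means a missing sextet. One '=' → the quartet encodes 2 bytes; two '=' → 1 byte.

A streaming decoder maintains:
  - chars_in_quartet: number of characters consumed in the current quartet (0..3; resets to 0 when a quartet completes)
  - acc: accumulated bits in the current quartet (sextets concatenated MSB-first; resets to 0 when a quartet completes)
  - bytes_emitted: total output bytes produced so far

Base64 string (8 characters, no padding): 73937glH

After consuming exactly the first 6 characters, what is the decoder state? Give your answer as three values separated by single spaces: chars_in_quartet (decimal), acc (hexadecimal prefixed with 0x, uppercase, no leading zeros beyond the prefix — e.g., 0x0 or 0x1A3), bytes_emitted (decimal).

Answer: 2 0xEE0 3

Derivation:
After char 0 ('7'=59): chars_in_quartet=1 acc=0x3B bytes_emitted=0
After char 1 ('3'=55): chars_in_quartet=2 acc=0xEF7 bytes_emitted=0
After char 2 ('9'=61): chars_in_quartet=3 acc=0x3BDFD bytes_emitted=0
After char 3 ('3'=55): chars_in_quartet=4 acc=0xEF7F77 -> emit EF 7F 77, reset; bytes_emitted=3
After char 4 ('7'=59): chars_in_quartet=1 acc=0x3B bytes_emitted=3
After char 5 ('g'=32): chars_in_quartet=2 acc=0xEE0 bytes_emitted=3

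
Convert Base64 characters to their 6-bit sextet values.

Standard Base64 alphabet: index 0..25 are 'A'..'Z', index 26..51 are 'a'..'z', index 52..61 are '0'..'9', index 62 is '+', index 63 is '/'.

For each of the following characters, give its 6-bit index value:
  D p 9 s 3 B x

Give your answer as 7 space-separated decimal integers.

'D': A..Z range, ord('D') − ord('A') = 3
'p': a..z range, 26 + ord('p') − ord('a') = 41
'9': 0..9 range, 52 + ord('9') − ord('0') = 61
's': a..z range, 26 + ord('s') − ord('a') = 44
'3': 0..9 range, 52 + ord('3') − ord('0') = 55
'B': A..Z range, ord('B') − ord('A') = 1
'x': a..z range, 26 + ord('x') − ord('a') = 49

Answer: 3 41 61 44 55 1 49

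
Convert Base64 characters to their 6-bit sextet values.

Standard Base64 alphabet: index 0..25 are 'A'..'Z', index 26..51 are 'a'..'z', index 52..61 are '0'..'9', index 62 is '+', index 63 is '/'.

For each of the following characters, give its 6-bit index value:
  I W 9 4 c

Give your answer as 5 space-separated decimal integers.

'I': A..Z range, ord('I') − ord('A') = 8
'W': A..Z range, ord('W') − ord('A') = 22
'9': 0..9 range, 52 + ord('9') − ord('0') = 61
'4': 0..9 range, 52 + ord('4') − ord('0') = 56
'c': a..z range, 26 + ord('c') − ord('a') = 28

Answer: 8 22 61 56 28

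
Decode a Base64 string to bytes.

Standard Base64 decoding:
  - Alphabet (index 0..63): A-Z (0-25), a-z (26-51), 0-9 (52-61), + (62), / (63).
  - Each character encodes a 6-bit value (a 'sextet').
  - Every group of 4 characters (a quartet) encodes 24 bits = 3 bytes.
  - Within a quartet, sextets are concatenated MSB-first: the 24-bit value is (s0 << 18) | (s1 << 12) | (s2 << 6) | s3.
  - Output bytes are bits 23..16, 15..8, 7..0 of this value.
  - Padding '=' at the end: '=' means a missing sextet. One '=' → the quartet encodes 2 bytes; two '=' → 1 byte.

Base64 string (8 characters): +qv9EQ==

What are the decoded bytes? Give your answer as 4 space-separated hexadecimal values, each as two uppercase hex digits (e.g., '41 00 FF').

After char 0 ('+'=62): chars_in_quartet=1 acc=0x3E bytes_emitted=0
After char 1 ('q'=42): chars_in_quartet=2 acc=0xFAA bytes_emitted=0
After char 2 ('v'=47): chars_in_quartet=3 acc=0x3EAAF bytes_emitted=0
After char 3 ('9'=61): chars_in_quartet=4 acc=0xFAABFD -> emit FA AB FD, reset; bytes_emitted=3
After char 4 ('E'=4): chars_in_quartet=1 acc=0x4 bytes_emitted=3
After char 5 ('Q'=16): chars_in_quartet=2 acc=0x110 bytes_emitted=3
Padding '==': partial quartet acc=0x110 -> emit 11; bytes_emitted=4

Answer: FA AB FD 11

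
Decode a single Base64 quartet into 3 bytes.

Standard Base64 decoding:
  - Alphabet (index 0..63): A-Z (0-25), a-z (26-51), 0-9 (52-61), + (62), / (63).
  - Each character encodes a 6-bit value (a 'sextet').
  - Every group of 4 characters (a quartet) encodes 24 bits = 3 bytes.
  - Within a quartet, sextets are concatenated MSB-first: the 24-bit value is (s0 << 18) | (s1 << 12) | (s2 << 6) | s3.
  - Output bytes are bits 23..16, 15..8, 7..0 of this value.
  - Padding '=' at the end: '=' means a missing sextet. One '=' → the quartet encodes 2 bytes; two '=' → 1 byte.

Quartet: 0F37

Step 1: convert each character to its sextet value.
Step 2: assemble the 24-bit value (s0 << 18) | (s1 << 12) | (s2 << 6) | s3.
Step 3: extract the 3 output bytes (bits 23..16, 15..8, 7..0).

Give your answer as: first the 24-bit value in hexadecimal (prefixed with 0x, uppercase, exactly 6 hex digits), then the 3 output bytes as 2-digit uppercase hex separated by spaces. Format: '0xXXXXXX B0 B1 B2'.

Answer: 0xD05DFB D0 5D FB

Derivation:
Sextets: 0=52, F=5, 3=55, 7=59
24-bit: (52<<18) | (5<<12) | (55<<6) | 59
      = 0xD00000 | 0x005000 | 0x000DC0 | 0x00003B
      = 0xD05DFB
Bytes: (v>>16)&0xFF=D0, (v>>8)&0xFF=5D, v&0xFF=FB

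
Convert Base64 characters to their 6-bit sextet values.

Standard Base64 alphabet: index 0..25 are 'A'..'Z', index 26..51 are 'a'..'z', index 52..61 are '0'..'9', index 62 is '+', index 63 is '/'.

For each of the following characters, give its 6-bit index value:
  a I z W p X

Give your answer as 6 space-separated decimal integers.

Answer: 26 8 51 22 41 23

Derivation:
'a': a..z range, 26 + ord('a') − ord('a') = 26
'I': A..Z range, ord('I') − ord('A') = 8
'z': a..z range, 26 + ord('z') − ord('a') = 51
'W': A..Z range, ord('W') − ord('A') = 22
'p': a..z range, 26 + ord('p') − ord('a') = 41
'X': A..Z range, ord('X') − ord('A') = 23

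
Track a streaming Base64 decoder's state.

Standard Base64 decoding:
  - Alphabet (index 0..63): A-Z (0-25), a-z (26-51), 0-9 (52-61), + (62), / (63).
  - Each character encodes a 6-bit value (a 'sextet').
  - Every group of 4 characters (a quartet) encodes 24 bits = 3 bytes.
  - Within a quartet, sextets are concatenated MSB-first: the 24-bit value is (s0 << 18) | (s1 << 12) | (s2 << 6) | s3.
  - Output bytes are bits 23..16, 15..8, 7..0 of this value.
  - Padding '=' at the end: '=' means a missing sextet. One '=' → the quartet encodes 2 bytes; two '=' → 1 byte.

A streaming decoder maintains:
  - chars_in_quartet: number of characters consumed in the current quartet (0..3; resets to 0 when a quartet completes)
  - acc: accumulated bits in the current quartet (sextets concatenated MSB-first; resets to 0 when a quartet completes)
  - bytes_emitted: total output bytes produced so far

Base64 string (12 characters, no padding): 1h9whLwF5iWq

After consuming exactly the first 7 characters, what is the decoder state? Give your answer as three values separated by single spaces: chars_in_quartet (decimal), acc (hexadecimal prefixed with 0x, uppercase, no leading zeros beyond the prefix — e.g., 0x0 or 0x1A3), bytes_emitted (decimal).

After char 0 ('1'=53): chars_in_quartet=1 acc=0x35 bytes_emitted=0
After char 1 ('h'=33): chars_in_quartet=2 acc=0xD61 bytes_emitted=0
After char 2 ('9'=61): chars_in_quartet=3 acc=0x3587D bytes_emitted=0
After char 3 ('w'=48): chars_in_quartet=4 acc=0xD61F70 -> emit D6 1F 70, reset; bytes_emitted=3
After char 4 ('h'=33): chars_in_quartet=1 acc=0x21 bytes_emitted=3
After char 5 ('L'=11): chars_in_quartet=2 acc=0x84B bytes_emitted=3
After char 6 ('w'=48): chars_in_quartet=3 acc=0x212F0 bytes_emitted=3

Answer: 3 0x212F0 3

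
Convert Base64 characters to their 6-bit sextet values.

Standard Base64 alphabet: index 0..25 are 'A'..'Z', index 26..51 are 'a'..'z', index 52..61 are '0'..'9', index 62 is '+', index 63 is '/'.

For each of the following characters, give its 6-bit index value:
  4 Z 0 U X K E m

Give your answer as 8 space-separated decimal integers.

'4': 0..9 range, 52 + ord('4') − ord('0') = 56
'Z': A..Z range, ord('Z') − ord('A') = 25
'0': 0..9 range, 52 + ord('0') − ord('0') = 52
'U': A..Z range, ord('U') − ord('A') = 20
'X': A..Z range, ord('X') − ord('A') = 23
'K': A..Z range, ord('K') − ord('A') = 10
'E': A..Z range, ord('E') − ord('A') = 4
'm': a..z range, 26 + ord('m') − ord('a') = 38

Answer: 56 25 52 20 23 10 4 38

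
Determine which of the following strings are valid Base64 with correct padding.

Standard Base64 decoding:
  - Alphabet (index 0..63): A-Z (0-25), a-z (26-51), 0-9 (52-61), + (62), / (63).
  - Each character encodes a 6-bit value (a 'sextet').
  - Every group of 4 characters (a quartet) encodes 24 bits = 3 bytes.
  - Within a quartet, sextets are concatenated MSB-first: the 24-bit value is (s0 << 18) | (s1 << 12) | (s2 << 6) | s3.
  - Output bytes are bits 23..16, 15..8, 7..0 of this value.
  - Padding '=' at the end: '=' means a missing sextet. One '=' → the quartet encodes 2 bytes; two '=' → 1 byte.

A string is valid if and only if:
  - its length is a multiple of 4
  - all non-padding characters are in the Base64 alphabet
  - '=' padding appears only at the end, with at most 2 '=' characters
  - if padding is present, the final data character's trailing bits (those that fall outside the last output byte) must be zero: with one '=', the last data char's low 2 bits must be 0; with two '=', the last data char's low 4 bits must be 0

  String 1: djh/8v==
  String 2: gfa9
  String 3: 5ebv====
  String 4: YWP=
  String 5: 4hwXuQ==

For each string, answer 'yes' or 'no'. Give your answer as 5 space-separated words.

String 1: 'djh/8v==' → invalid (bad trailing bits)
String 2: 'gfa9' → valid
String 3: '5ebv====' → invalid (4 pad chars (max 2))
String 4: 'YWP=' → invalid (bad trailing bits)
String 5: '4hwXuQ==' → valid

Answer: no yes no no yes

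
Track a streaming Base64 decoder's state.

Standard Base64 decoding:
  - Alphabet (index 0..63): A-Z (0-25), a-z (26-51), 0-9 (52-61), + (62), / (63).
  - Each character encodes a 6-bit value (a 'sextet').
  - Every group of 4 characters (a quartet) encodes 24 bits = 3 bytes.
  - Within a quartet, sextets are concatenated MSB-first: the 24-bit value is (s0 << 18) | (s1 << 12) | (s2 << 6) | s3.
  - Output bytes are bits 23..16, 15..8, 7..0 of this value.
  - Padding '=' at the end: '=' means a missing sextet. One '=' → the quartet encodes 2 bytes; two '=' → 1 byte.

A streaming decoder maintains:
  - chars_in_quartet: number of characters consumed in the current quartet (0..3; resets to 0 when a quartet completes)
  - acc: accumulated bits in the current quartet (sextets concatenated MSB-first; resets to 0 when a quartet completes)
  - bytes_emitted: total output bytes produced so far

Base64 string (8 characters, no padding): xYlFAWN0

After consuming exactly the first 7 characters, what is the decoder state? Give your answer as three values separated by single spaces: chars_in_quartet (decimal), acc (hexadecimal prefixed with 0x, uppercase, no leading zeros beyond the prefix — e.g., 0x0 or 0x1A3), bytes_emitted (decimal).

After char 0 ('x'=49): chars_in_quartet=1 acc=0x31 bytes_emitted=0
After char 1 ('Y'=24): chars_in_quartet=2 acc=0xC58 bytes_emitted=0
After char 2 ('l'=37): chars_in_quartet=3 acc=0x31625 bytes_emitted=0
After char 3 ('F'=5): chars_in_quartet=4 acc=0xC58945 -> emit C5 89 45, reset; bytes_emitted=3
After char 4 ('A'=0): chars_in_quartet=1 acc=0x0 bytes_emitted=3
After char 5 ('W'=22): chars_in_quartet=2 acc=0x16 bytes_emitted=3
After char 6 ('N'=13): chars_in_quartet=3 acc=0x58D bytes_emitted=3

Answer: 3 0x58D 3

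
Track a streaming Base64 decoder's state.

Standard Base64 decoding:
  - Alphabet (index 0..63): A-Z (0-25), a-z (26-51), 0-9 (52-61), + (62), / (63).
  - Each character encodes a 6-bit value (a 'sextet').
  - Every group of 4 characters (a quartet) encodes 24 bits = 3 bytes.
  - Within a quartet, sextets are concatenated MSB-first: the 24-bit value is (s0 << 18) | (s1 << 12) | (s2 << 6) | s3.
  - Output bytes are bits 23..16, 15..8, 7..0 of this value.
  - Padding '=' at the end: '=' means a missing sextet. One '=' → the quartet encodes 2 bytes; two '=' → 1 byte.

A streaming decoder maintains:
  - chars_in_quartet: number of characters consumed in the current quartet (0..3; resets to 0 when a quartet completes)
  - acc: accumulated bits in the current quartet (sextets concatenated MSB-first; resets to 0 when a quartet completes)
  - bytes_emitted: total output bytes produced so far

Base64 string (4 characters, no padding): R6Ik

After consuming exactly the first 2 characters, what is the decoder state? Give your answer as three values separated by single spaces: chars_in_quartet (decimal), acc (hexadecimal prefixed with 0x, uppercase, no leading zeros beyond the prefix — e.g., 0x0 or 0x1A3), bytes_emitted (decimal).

Answer: 2 0x47A 0

Derivation:
After char 0 ('R'=17): chars_in_quartet=1 acc=0x11 bytes_emitted=0
After char 1 ('6'=58): chars_in_quartet=2 acc=0x47A bytes_emitted=0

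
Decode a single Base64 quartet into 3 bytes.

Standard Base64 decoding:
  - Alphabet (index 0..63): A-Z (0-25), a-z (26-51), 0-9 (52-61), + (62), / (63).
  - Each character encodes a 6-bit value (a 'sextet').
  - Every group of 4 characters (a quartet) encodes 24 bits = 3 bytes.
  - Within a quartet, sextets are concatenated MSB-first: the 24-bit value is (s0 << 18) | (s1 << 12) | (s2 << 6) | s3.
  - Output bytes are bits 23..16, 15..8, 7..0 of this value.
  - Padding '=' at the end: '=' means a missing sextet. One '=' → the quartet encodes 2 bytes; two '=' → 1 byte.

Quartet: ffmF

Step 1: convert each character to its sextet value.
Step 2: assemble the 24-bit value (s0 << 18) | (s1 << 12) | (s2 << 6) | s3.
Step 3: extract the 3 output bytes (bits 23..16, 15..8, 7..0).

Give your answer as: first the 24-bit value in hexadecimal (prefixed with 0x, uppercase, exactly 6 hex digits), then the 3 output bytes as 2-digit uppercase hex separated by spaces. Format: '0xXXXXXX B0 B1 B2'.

Answer: 0x7DF985 7D F9 85

Derivation:
Sextets: f=31, f=31, m=38, F=5
24-bit: (31<<18) | (31<<12) | (38<<6) | 5
      = 0x7C0000 | 0x01F000 | 0x000980 | 0x000005
      = 0x7DF985
Bytes: (v>>16)&0xFF=7D, (v>>8)&0xFF=F9, v&0xFF=85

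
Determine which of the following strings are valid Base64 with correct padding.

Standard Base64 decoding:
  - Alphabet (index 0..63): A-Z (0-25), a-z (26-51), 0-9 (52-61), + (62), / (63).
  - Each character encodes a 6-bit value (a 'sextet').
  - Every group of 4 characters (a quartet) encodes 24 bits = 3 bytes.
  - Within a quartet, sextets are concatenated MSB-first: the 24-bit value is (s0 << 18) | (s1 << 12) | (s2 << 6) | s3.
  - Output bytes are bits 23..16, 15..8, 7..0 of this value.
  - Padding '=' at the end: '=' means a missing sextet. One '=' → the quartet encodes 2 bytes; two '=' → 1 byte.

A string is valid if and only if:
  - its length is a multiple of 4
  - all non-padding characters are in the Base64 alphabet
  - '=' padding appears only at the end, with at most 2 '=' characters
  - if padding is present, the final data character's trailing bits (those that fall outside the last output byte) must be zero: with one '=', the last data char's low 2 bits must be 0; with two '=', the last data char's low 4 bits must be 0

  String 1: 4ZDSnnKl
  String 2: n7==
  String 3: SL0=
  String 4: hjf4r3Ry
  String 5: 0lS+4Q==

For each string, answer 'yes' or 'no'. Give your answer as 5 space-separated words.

String 1: '4ZDSnnKl' → valid
String 2: 'n7==' → invalid (bad trailing bits)
String 3: 'SL0=' → valid
String 4: 'hjf4r3Ry' → valid
String 5: '0lS+4Q==' → valid

Answer: yes no yes yes yes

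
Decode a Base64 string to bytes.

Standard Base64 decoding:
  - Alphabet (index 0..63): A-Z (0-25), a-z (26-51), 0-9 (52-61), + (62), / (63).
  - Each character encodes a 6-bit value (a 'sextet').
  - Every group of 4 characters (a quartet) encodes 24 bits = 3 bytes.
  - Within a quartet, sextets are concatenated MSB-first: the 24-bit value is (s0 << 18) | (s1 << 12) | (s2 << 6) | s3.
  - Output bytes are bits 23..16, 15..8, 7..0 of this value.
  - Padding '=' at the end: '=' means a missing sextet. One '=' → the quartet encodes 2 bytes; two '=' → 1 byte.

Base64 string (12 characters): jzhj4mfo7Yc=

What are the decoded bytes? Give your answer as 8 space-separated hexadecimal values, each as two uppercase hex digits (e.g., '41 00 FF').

Answer: 8F 38 63 E2 67 E8 ED 87

Derivation:
After char 0 ('j'=35): chars_in_quartet=1 acc=0x23 bytes_emitted=0
After char 1 ('z'=51): chars_in_quartet=2 acc=0x8F3 bytes_emitted=0
After char 2 ('h'=33): chars_in_quartet=3 acc=0x23CE1 bytes_emitted=0
After char 3 ('j'=35): chars_in_quartet=4 acc=0x8F3863 -> emit 8F 38 63, reset; bytes_emitted=3
After char 4 ('4'=56): chars_in_quartet=1 acc=0x38 bytes_emitted=3
After char 5 ('m'=38): chars_in_quartet=2 acc=0xE26 bytes_emitted=3
After char 6 ('f'=31): chars_in_quartet=3 acc=0x3899F bytes_emitted=3
After char 7 ('o'=40): chars_in_quartet=4 acc=0xE267E8 -> emit E2 67 E8, reset; bytes_emitted=6
After char 8 ('7'=59): chars_in_quartet=1 acc=0x3B bytes_emitted=6
After char 9 ('Y'=24): chars_in_quartet=2 acc=0xED8 bytes_emitted=6
After char 10 ('c'=28): chars_in_quartet=3 acc=0x3B61C bytes_emitted=6
Padding '=': partial quartet acc=0x3B61C -> emit ED 87; bytes_emitted=8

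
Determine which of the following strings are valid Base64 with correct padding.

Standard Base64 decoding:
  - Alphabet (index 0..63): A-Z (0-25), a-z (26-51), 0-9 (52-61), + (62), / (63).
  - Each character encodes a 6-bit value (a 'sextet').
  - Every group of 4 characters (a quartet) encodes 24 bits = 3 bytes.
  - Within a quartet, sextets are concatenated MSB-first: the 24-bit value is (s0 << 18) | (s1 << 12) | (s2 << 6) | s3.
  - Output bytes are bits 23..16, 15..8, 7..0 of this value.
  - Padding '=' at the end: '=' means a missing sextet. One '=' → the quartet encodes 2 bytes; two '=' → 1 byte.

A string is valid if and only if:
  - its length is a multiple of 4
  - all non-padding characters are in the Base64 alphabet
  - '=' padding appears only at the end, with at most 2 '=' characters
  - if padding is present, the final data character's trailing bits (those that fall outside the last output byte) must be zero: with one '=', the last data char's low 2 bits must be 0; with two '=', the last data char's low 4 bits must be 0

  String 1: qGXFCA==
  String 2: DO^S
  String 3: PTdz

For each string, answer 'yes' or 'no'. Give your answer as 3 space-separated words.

String 1: 'qGXFCA==' → valid
String 2: 'DO^S' → invalid (bad char(s): ['^'])
String 3: 'PTdz' → valid

Answer: yes no yes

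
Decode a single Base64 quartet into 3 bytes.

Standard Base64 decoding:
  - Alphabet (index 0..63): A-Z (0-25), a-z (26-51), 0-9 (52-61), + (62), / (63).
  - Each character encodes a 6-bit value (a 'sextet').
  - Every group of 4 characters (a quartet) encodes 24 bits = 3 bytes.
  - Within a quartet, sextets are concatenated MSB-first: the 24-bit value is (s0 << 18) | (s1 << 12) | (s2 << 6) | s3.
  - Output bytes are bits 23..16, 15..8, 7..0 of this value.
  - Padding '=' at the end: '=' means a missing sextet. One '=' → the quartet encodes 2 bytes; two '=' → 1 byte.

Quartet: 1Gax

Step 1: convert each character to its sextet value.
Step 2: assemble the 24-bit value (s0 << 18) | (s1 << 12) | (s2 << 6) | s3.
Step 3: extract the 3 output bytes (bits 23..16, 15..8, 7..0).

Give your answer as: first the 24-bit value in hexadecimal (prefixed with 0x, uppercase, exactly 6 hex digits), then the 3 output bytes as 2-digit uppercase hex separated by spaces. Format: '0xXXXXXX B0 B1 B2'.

Sextets: 1=53, G=6, a=26, x=49
24-bit: (53<<18) | (6<<12) | (26<<6) | 49
      = 0xD40000 | 0x006000 | 0x000680 | 0x000031
      = 0xD466B1
Bytes: (v>>16)&0xFF=D4, (v>>8)&0xFF=66, v&0xFF=B1

Answer: 0xD466B1 D4 66 B1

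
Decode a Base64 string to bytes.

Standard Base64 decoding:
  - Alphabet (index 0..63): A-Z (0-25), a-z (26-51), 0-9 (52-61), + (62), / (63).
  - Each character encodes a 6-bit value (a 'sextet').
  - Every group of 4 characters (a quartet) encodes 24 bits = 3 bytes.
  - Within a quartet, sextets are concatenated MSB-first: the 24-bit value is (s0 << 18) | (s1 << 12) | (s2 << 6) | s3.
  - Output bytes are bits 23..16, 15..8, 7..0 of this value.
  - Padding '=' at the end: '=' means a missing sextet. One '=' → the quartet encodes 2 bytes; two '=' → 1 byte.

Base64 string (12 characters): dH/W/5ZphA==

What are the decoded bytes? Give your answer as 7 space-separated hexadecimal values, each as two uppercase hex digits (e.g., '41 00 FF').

After char 0 ('d'=29): chars_in_quartet=1 acc=0x1D bytes_emitted=0
After char 1 ('H'=7): chars_in_quartet=2 acc=0x747 bytes_emitted=0
After char 2 ('/'=63): chars_in_quartet=3 acc=0x1D1FF bytes_emitted=0
After char 3 ('W'=22): chars_in_quartet=4 acc=0x747FD6 -> emit 74 7F D6, reset; bytes_emitted=3
After char 4 ('/'=63): chars_in_quartet=1 acc=0x3F bytes_emitted=3
After char 5 ('5'=57): chars_in_quartet=2 acc=0xFF9 bytes_emitted=3
After char 6 ('Z'=25): chars_in_quartet=3 acc=0x3FE59 bytes_emitted=3
After char 7 ('p'=41): chars_in_quartet=4 acc=0xFF9669 -> emit FF 96 69, reset; bytes_emitted=6
After char 8 ('h'=33): chars_in_quartet=1 acc=0x21 bytes_emitted=6
After char 9 ('A'=0): chars_in_quartet=2 acc=0x840 bytes_emitted=6
Padding '==': partial quartet acc=0x840 -> emit 84; bytes_emitted=7

Answer: 74 7F D6 FF 96 69 84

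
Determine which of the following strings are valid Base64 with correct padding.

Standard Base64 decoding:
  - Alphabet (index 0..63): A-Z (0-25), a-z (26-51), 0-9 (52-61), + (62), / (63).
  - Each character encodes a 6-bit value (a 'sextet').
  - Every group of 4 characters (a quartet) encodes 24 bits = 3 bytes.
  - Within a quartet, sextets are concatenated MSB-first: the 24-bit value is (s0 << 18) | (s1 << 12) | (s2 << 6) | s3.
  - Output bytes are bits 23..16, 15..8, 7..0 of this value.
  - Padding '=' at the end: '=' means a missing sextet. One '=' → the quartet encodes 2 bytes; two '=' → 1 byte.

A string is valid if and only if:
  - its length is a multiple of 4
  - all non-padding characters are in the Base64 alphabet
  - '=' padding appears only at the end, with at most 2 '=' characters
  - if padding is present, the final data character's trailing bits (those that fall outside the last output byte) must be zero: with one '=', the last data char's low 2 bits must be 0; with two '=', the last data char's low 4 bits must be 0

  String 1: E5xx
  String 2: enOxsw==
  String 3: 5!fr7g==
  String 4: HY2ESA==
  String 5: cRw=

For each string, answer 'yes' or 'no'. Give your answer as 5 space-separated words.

String 1: 'E5xx' → valid
String 2: 'enOxsw==' → valid
String 3: '5!fr7g==' → invalid (bad char(s): ['!'])
String 4: 'HY2ESA==' → valid
String 5: 'cRw=' → valid

Answer: yes yes no yes yes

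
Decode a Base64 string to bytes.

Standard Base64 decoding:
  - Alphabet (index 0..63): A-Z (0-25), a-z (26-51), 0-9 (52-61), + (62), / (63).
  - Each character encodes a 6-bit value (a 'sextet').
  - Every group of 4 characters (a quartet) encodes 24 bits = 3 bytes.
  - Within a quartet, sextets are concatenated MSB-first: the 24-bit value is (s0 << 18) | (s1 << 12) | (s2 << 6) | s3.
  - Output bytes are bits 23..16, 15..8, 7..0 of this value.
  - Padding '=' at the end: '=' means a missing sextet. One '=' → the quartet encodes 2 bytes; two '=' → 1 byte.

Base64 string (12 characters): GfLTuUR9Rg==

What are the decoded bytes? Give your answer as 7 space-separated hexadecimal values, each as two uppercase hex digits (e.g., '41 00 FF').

After char 0 ('G'=6): chars_in_quartet=1 acc=0x6 bytes_emitted=0
After char 1 ('f'=31): chars_in_quartet=2 acc=0x19F bytes_emitted=0
After char 2 ('L'=11): chars_in_quartet=3 acc=0x67CB bytes_emitted=0
After char 3 ('T'=19): chars_in_quartet=4 acc=0x19F2D3 -> emit 19 F2 D3, reset; bytes_emitted=3
After char 4 ('u'=46): chars_in_quartet=1 acc=0x2E bytes_emitted=3
After char 5 ('U'=20): chars_in_quartet=2 acc=0xB94 bytes_emitted=3
After char 6 ('R'=17): chars_in_quartet=3 acc=0x2E511 bytes_emitted=3
After char 7 ('9'=61): chars_in_quartet=4 acc=0xB9447D -> emit B9 44 7D, reset; bytes_emitted=6
After char 8 ('R'=17): chars_in_quartet=1 acc=0x11 bytes_emitted=6
After char 9 ('g'=32): chars_in_quartet=2 acc=0x460 bytes_emitted=6
Padding '==': partial quartet acc=0x460 -> emit 46; bytes_emitted=7

Answer: 19 F2 D3 B9 44 7D 46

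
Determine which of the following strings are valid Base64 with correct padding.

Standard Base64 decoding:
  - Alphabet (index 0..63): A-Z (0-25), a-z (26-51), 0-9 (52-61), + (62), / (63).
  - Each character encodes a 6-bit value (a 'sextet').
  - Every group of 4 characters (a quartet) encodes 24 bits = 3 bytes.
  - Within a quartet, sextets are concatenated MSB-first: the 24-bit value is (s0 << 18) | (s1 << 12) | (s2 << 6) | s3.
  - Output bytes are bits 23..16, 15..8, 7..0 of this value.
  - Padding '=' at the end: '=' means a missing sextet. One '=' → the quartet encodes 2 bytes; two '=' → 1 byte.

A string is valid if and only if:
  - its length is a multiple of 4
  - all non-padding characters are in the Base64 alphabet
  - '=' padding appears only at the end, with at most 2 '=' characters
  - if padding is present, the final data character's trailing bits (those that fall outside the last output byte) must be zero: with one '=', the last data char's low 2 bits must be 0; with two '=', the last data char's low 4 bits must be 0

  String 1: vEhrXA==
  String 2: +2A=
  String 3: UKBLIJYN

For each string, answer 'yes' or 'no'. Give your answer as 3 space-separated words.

String 1: 'vEhrXA==' → valid
String 2: '+2A=' → valid
String 3: 'UKBLIJYN' → valid

Answer: yes yes yes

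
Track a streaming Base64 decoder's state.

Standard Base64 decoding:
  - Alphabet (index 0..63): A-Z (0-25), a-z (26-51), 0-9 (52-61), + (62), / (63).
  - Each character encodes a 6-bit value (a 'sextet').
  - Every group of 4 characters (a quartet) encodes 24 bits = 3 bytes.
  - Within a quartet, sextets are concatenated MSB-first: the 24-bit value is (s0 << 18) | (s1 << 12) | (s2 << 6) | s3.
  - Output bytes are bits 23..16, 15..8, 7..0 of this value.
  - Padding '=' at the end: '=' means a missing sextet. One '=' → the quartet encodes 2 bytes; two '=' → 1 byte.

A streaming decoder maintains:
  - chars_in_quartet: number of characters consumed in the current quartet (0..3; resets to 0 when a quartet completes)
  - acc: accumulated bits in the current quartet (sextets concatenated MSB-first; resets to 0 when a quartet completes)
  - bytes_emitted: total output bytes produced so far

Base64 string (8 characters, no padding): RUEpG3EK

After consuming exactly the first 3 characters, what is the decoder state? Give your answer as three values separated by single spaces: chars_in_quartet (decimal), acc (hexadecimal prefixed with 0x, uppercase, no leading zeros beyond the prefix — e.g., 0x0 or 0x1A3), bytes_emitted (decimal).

After char 0 ('R'=17): chars_in_quartet=1 acc=0x11 bytes_emitted=0
After char 1 ('U'=20): chars_in_quartet=2 acc=0x454 bytes_emitted=0
After char 2 ('E'=4): chars_in_quartet=3 acc=0x11504 bytes_emitted=0

Answer: 3 0x11504 0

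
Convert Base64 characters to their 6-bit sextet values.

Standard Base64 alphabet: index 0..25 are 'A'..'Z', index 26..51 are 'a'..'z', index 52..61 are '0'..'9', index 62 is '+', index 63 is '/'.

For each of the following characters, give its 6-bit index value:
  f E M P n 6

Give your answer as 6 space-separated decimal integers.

Answer: 31 4 12 15 39 58

Derivation:
'f': a..z range, 26 + ord('f') − ord('a') = 31
'E': A..Z range, ord('E') − ord('A') = 4
'M': A..Z range, ord('M') − ord('A') = 12
'P': A..Z range, ord('P') − ord('A') = 15
'n': a..z range, 26 + ord('n') − ord('a') = 39
'6': 0..9 range, 52 + ord('6') − ord('0') = 58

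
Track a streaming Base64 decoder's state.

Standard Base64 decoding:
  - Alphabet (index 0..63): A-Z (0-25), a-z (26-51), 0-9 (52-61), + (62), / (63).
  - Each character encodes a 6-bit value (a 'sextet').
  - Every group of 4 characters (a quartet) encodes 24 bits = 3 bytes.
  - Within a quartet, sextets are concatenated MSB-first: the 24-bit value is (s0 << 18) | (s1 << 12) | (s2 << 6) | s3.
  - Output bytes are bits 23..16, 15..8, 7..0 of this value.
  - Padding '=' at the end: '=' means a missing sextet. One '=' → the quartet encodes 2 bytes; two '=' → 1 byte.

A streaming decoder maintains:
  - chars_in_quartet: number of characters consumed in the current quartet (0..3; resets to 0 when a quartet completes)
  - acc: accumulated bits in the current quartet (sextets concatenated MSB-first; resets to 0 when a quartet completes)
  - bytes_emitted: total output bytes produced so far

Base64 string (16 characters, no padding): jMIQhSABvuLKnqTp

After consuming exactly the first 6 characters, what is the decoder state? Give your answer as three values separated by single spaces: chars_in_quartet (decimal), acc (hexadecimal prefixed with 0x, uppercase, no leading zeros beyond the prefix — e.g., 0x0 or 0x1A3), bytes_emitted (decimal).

After char 0 ('j'=35): chars_in_quartet=1 acc=0x23 bytes_emitted=0
After char 1 ('M'=12): chars_in_quartet=2 acc=0x8CC bytes_emitted=0
After char 2 ('I'=8): chars_in_quartet=3 acc=0x23308 bytes_emitted=0
After char 3 ('Q'=16): chars_in_quartet=4 acc=0x8CC210 -> emit 8C C2 10, reset; bytes_emitted=3
After char 4 ('h'=33): chars_in_quartet=1 acc=0x21 bytes_emitted=3
After char 5 ('S'=18): chars_in_quartet=2 acc=0x852 bytes_emitted=3

Answer: 2 0x852 3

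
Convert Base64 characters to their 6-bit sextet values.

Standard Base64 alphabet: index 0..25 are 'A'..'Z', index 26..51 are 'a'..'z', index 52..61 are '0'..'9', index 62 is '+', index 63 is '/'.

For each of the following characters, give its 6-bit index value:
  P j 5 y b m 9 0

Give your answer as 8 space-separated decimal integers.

'P': A..Z range, ord('P') − ord('A') = 15
'j': a..z range, 26 + ord('j') − ord('a') = 35
'5': 0..9 range, 52 + ord('5') − ord('0') = 57
'y': a..z range, 26 + ord('y') − ord('a') = 50
'b': a..z range, 26 + ord('b') − ord('a') = 27
'm': a..z range, 26 + ord('m') − ord('a') = 38
'9': 0..9 range, 52 + ord('9') − ord('0') = 61
'0': 0..9 range, 52 + ord('0') − ord('0') = 52

Answer: 15 35 57 50 27 38 61 52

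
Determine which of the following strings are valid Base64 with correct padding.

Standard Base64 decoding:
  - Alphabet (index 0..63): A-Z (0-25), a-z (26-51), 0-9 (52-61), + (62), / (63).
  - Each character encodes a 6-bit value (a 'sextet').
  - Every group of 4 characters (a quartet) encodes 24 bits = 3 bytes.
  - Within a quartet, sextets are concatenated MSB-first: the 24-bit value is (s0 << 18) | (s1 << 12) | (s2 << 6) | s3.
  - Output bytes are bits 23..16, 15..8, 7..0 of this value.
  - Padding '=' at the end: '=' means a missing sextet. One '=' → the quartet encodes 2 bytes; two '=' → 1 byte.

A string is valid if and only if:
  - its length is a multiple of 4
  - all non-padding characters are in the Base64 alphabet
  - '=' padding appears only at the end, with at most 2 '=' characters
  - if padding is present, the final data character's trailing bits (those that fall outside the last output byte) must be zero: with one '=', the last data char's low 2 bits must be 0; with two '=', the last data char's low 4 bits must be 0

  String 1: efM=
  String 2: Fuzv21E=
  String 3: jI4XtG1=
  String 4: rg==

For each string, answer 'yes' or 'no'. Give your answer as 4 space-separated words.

String 1: 'efM=' → valid
String 2: 'Fuzv21E=' → valid
String 3: 'jI4XtG1=' → invalid (bad trailing bits)
String 4: 'rg==' → valid

Answer: yes yes no yes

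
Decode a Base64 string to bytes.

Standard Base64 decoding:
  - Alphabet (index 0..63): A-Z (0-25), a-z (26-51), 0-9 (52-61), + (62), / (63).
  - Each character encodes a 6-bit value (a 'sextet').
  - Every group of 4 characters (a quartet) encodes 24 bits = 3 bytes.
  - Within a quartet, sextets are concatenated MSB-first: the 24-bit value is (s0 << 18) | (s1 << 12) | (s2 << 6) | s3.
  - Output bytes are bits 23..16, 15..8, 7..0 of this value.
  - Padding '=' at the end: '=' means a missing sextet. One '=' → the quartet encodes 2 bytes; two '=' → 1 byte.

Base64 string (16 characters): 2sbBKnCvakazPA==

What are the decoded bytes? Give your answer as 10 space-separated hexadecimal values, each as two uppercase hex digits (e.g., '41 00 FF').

After char 0 ('2'=54): chars_in_quartet=1 acc=0x36 bytes_emitted=0
After char 1 ('s'=44): chars_in_quartet=2 acc=0xDAC bytes_emitted=0
After char 2 ('b'=27): chars_in_quartet=3 acc=0x36B1B bytes_emitted=0
After char 3 ('B'=1): chars_in_quartet=4 acc=0xDAC6C1 -> emit DA C6 C1, reset; bytes_emitted=3
After char 4 ('K'=10): chars_in_quartet=1 acc=0xA bytes_emitted=3
After char 5 ('n'=39): chars_in_quartet=2 acc=0x2A7 bytes_emitted=3
After char 6 ('C'=2): chars_in_quartet=3 acc=0xA9C2 bytes_emitted=3
After char 7 ('v'=47): chars_in_quartet=4 acc=0x2A70AF -> emit 2A 70 AF, reset; bytes_emitted=6
After char 8 ('a'=26): chars_in_quartet=1 acc=0x1A bytes_emitted=6
After char 9 ('k'=36): chars_in_quartet=2 acc=0x6A4 bytes_emitted=6
After char 10 ('a'=26): chars_in_quartet=3 acc=0x1A91A bytes_emitted=6
After char 11 ('z'=51): chars_in_quartet=4 acc=0x6A46B3 -> emit 6A 46 B3, reset; bytes_emitted=9
After char 12 ('P'=15): chars_in_quartet=1 acc=0xF bytes_emitted=9
After char 13 ('A'=0): chars_in_quartet=2 acc=0x3C0 bytes_emitted=9
Padding '==': partial quartet acc=0x3C0 -> emit 3C; bytes_emitted=10

Answer: DA C6 C1 2A 70 AF 6A 46 B3 3C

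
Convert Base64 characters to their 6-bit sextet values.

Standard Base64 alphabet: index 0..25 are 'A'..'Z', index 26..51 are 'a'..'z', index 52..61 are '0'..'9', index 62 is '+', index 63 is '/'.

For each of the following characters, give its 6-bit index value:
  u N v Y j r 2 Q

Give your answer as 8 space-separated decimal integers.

Answer: 46 13 47 24 35 43 54 16

Derivation:
'u': a..z range, 26 + ord('u') − ord('a') = 46
'N': A..Z range, ord('N') − ord('A') = 13
'v': a..z range, 26 + ord('v') − ord('a') = 47
'Y': A..Z range, ord('Y') − ord('A') = 24
'j': a..z range, 26 + ord('j') − ord('a') = 35
'r': a..z range, 26 + ord('r') − ord('a') = 43
'2': 0..9 range, 52 + ord('2') − ord('0') = 54
'Q': A..Z range, ord('Q') − ord('A') = 16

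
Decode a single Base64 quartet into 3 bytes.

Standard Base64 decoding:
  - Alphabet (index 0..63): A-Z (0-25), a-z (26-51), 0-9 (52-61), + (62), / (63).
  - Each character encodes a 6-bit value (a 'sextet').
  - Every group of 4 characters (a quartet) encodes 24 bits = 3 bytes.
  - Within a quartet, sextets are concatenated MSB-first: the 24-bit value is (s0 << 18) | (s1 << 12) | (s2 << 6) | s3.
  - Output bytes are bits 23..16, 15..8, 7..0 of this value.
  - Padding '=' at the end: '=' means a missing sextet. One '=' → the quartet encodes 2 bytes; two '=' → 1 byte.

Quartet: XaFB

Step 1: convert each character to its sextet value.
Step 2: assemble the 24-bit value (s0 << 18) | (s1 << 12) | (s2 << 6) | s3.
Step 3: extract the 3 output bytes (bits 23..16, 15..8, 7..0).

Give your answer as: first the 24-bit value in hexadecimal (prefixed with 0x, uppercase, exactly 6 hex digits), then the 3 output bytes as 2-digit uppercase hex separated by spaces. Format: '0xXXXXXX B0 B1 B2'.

Sextets: X=23, a=26, F=5, B=1
24-bit: (23<<18) | (26<<12) | (5<<6) | 1
      = 0x5C0000 | 0x01A000 | 0x000140 | 0x000001
      = 0x5DA141
Bytes: (v>>16)&0xFF=5D, (v>>8)&0xFF=A1, v&0xFF=41

Answer: 0x5DA141 5D A1 41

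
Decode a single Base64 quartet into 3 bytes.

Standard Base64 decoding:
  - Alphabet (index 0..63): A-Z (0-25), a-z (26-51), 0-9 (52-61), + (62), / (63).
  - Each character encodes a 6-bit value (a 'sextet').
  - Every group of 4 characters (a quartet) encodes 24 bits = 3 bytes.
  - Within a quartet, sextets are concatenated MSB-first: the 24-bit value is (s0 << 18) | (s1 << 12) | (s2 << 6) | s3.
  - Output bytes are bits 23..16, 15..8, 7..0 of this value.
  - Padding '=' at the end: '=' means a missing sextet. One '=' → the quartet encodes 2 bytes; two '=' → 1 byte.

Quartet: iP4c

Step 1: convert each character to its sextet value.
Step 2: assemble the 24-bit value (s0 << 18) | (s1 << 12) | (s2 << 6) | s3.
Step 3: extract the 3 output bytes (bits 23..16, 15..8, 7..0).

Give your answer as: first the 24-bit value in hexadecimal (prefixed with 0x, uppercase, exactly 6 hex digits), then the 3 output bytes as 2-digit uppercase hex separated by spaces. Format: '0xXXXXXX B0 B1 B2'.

Sextets: i=34, P=15, 4=56, c=28
24-bit: (34<<18) | (15<<12) | (56<<6) | 28
      = 0x880000 | 0x00F000 | 0x000E00 | 0x00001C
      = 0x88FE1C
Bytes: (v>>16)&0xFF=88, (v>>8)&0xFF=FE, v&0xFF=1C

Answer: 0x88FE1C 88 FE 1C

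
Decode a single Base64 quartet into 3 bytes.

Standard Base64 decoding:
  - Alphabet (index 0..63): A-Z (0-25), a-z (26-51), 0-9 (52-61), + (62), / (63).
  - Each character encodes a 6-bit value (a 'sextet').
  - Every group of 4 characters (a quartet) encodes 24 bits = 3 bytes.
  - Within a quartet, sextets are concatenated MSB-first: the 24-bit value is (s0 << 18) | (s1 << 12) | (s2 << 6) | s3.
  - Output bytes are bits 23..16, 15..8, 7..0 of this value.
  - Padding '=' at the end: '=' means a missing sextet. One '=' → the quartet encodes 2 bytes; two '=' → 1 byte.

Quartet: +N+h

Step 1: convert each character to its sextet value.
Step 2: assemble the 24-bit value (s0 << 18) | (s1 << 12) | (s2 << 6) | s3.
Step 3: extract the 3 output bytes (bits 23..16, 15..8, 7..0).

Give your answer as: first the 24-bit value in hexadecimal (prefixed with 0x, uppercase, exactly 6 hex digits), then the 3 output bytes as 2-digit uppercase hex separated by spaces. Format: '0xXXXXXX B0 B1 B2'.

Sextets: +=62, N=13, +=62, h=33
24-bit: (62<<18) | (13<<12) | (62<<6) | 33
      = 0xF80000 | 0x00D000 | 0x000F80 | 0x000021
      = 0xF8DFA1
Bytes: (v>>16)&0xFF=F8, (v>>8)&0xFF=DF, v&0xFF=A1

Answer: 0xF8DFA1 F8 DF A1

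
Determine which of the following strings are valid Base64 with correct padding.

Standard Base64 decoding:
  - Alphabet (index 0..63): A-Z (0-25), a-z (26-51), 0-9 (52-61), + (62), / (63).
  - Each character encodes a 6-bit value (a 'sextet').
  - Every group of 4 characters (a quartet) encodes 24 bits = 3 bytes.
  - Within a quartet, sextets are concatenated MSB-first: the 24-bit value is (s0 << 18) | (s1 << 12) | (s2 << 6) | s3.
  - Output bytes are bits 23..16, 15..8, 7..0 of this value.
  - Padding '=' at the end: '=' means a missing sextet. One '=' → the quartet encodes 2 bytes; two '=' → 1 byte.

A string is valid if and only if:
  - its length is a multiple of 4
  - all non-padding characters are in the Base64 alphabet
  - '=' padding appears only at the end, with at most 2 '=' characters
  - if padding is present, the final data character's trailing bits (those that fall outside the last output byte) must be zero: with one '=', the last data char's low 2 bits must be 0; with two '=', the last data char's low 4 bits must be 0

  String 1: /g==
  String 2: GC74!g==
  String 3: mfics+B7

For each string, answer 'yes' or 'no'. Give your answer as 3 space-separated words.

Answer: yes no yes

Derivation:
String 1: '/g==' → valid
String 2: 'GC74!g==' → invalid (bad char(s): ['!'])
String 3: 'mfics+B7' → valid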